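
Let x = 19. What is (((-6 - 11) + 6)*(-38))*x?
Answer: 7942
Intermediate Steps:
(((-6 - 11) + 6)*(-38))*x = (((-6 - 11) + 6)*(-38))*19 = ((-17 + 6)*(-38))*19 = -11*(-38)*19 = 418*19 = 7942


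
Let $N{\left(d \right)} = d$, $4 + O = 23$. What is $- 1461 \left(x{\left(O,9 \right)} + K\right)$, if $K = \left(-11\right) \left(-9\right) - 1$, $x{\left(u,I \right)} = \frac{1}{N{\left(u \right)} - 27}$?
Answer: $- \frac{1143963}{8} \approx -1.43 \cdot 10^{5}$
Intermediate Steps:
$O = 19$ ($O = -4 + 23 = 19$)
$x{\left(u,I \right)} = \frac{1}{-27 + u}$ ($x{\left(u,I \right)} = \frac{1}{u - 27} = \frac{1}{-27 + u}$)
$K = 98$ ($K = 99 - 1 = 98$)
$- 1461 \left(x{\left(O,9 \right)} + K\right) = - 1461 \left(\frac{1}{-27 + 19} + 98\right) = - 1461 \left(\frac{1}{-8} + 98\right) = - 1461 \left(- \frac{1}{8} + 98\right) = \left(-1461\right) \frac{783}{8} = - \frac{1143963}{8}$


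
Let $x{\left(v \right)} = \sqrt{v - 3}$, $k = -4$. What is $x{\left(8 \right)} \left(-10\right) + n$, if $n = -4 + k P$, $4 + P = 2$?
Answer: $4 - 10 \sqrt{5} \approx -18.361$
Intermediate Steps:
$P = -2$ ($P = -4 + 2 = -2$)
$x{\left(v \right)} = \sqrt{-3 + v}$
$n = 4$ ($n = -4 - -8 = -4 + 8 = 4$)
$x{\left(8 \right)} \left(-10\right) + n = \sqrt{-3 + 8} \left(-10\right) + 4 = \sqrt{5} \left(-10\right) + 4 = - 10 \sqrt{5} + 4 = 4 - 10 \sqrt{5}$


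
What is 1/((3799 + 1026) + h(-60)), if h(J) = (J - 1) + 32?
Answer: 1/4796 ≈ 0.00020851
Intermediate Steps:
h(J) = 31 + J (h(J) = (-1 + J) + 32 = 31 + J)
1/((3799 + 1026) + h(-60)) = 1/((3799 + 1026) + (31 - 60)) = 1/(4825 - 29) = 1/4796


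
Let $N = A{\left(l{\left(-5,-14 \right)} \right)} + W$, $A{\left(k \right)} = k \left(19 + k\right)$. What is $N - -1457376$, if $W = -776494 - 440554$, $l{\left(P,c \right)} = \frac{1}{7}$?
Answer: $\frac{11776206}{49} \approx 2.4033 \cdot 10^{5}$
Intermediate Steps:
$l{\left(P,c \right)} = \frac{1}{7}$
$W = -1217048$
$N = - \frac{59635218}{49}$ ($N = \frac{19 + \frac{1}{7}}{7} - 1217048 = \frac{1}{7} \cdot \frac{134}{7} - 1217048 = \frac{134}{49} - 1217048 = - \frac{59635218}{49} \approx -1.217 \cdot 10^{6}$)
$N - -1457376 = - \frac{59635218}{49} - -1457376 = - \frac{59635218}{49} + 1457376 = \frac{11776206}{49}$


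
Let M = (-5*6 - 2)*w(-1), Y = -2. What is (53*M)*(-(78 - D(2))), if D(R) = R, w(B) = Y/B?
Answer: 257792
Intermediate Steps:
w(B) = -2/B
M = -64 (M = (-5*6 - 2)*(-2/(-1)) = (-30 - 2)*(-2*(-1)) = -32*2 = -64)
(53*M)*(-(78 - D(2))) = (53*(-64))*(-(78 - 1*2)) = -(-3392)*(78 - 2) = -(-3392)*76 = -3392*(-76) = 257792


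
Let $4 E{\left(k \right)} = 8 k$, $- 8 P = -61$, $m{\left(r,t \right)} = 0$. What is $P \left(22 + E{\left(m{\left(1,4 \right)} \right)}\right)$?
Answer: $\frac{671}{4} \approx 167.75$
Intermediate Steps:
$P = \frac{61}{8}$ ($P = \left(- \frac{1}{8}\right) \left(-61\right) = \frac{61}{8} \approx 7.625$)
$E{\left(k \right)} = 2 k$ ($E{\left(k \right)} = \frac{8 k}{4} = 2 k$)
$P \left(22 + E{\left(m{\left(1,4 \right)} \right)}\right) = \frac{61 \left(22 + 2 \cdot 0\right)}{8} = \frac{61 \left(22 + 0\right)}{8} = \frac{61}{8} \cdot 22 = \frac{671}{4}$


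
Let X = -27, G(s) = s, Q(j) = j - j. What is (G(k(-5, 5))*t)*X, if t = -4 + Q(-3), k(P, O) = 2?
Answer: 216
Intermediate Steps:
Q(j) = 0
t = -4 (t = -4 + 0 = -4)
(G(k(-5, 5))*t)*X = (2*(-4))*(-27) = -8*(-27) = 216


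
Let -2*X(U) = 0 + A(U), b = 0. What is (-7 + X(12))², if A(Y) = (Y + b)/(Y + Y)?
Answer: 841/16 ≈ 52.563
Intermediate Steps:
A(Y) = ½ (A(Y) = (Y + 0)/(Y + Y) = Y/((2*Y)) = Y*(1/(2*Y)) = ½)
X(U) = -¼ (X(U) = -(0 + ½)/2 = -½*½ = -¼)
(-7 + X(12))² = (-7 - ¼)² = (-29/4)² = 841/16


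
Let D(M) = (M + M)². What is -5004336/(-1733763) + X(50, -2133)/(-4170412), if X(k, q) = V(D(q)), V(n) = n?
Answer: -890182241033/602542168363 ≈ -1.4774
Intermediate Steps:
D(M) = 4*M² (D(M) = (2*M)² = 4*M²)
X(k, q) = 4*q²
-5004336/(-1733763) + X(50, -2133)/(-4170412) = -5004336/(-1733763) + (4*(-2133)²)/(-4170412) = -5004336*(-1/1733763) + (4*4549689)*(-1/4170412) = 1668112/577921 + 18198756*(-1/4170412) = 1668112/577921 - 4549689/1042603 = -890182241033/602542168363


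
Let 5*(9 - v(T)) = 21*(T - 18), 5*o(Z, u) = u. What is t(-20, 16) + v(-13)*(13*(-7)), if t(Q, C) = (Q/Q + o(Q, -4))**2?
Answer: -316679/25 ≈ -12667.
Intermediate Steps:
o(Z, u) = u/5
t(Q, C) = 1/25 (t(Q, C) = (Q/Q + (1/5)*(-4))**2 = (1 - 4/5)**2 = (1/5)**2 = 1/25)
v(T) = 423/5 - 21*T/5 (v(T) = 9 - 21*(T - 18)/5 = 9 - 21*(-18 + T)/5 = 9 - (-378 + 21*T)/5 = 9 + (378/5 - 21*T/5) = 423/5 - 21*T/5)
t(-20, 16) + v(-13)*(13*(-7)) = 1/25 + (423/5 - 21/5*(-13))*(13*(-7)) = 1/25 + (423/5 + 273/5)*(-91) = 1/25 + (696/5)*(-91) = 1/25 - 63336/5 = -316679/25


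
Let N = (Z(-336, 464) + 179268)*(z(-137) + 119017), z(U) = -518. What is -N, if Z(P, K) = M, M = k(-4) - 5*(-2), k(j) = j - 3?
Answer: -21243434229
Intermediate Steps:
k(j) = -3 + j
M = 3 (M = (-3 - 4) - 5*(-2) = -7 + 10 = 3)
Z(P, K) = 3
N = 21243434229 (N = (3 + 179268)*(-518 + 119017) = 179271*118499 = 21243434229)
-N = -1*21243434229 = -21243434229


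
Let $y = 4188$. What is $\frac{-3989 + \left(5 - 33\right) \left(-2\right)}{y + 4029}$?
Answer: $- \frac{437}{913} \approx -0.47864$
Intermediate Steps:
$\frac{-3989 + \left(5 - 33\right) \left(-2\right)}{y + 4029} = \frac{-3989 + \left(5 - 33\right) \left(-2\right)}{4188 + 4029} = \frac{-3989 - -56}{8217} = \left(-3989 + 56\right) \frac{1}{8217} = \left(-3933\right) \frac{1}{8217} = - \frac{437}{913}$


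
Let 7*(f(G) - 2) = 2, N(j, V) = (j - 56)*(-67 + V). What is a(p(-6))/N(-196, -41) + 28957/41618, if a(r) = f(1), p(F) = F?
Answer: 344832617/495545526 ≈ 0.69586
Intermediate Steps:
N(j, V) = (-67 + V)*(-56 + j) (N(j, V) = (-56 + j)*(-67 + V) = (-67 + V)*(-56 + j))
f(G) = 16/7 (f(G) = 2 + (⅐)*2 = 2 + 2/7 = 16/7)
a(r) = 16/7
a(p(-6))/N(-196, -41) + 28957/41618 = 16/(7*(3752 - 67*(-196) - 56*(-41) - 41*(-196))) + 28957/41618 = 16/(7*(3752 + 13132 + 2296 + 8036)) + 28957*(1/41618) = (16/7)/27216 + 28957/41618 = (16/7)*(1/27216) + 28957/41618 = 1/11907 + 28957/41618 = 344832617/495545526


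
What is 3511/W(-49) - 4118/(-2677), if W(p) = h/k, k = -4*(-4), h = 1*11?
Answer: 150428450/29447 ≈ 5108.4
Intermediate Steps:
h = 11
k = 16
W(p) = 11/16
3511/W(-49) - 4118/(-2677) = 3511/(11/16) - 4118/(-2677) = 3511*(16/11) - 4118*(-1/2677) = 56176/11 + 4118/2677 = 150428450/29447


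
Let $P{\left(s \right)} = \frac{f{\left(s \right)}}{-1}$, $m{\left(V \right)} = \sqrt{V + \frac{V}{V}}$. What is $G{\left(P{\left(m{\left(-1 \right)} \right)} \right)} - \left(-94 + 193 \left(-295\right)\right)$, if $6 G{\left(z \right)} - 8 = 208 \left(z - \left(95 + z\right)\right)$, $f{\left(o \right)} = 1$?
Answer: $53737$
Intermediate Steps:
$m{\left(V \right)} = \sqrt{1 + V}$ ($m{\left(V \right)} = \sqrt{V + 1} = \sqrt{1 + V}$)
$P{\left(s \right)} = -1$ ($P{\left(s \right)} = 1 \frac{1}{-1} = 1 \left(-1\right) = -1$)
$G{\left(z \right)} = -3292$ ($G{\left(z \right)} = \frac{4}{3} + \frac{208 \left(z - \left(95 + z\right)\right)}{6} = \frac{4}{3} + \frac{208 \left(-95\right)}{6} = \frac{4}{3} + \frac{1}{6} \left(-19760\right) = \frac{4}{3} - \frac{9880}{3} = -3292$)
$G{\left(P{\left(m{\left(-1 \right)} \right)} \right)} - \left(-94 + 193 \left(-295\right)\right) = -3292 - \left(-94 + 193 \left(-295\right)\right) = -3292 - \left(-94 - 56935\right) = -3292 - -57029 = -3292 + 57029 = 53737$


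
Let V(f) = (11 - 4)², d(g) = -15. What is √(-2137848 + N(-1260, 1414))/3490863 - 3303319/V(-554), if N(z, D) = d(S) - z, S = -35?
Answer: -3303319/49 + I*√2136603/3490863 ≈ -67415.0 + 0.00041873*I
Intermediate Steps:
N(z, D) = -15 - z
V(f) = 49 (V(f) = 7² = 49)
√(-2137848 + N(-1260, 1414))/3490863 - 3303319/V(-554) = √(-2137848 + (-15 - 1*(-1260)))/3490863 - 3303319/49 = √(-2137848 + (-15 + 1260))*(1/3490863) - 3303319*1/49 = √(-2137848 + 1245)*(1/3490863) - 3303319/49 = √(-2136603)*(1/3490863) - 3303319/49 = (I*√2136603)*(1/3490863) - 3303319/49 = I*√2136603/3490863 - 3303319/49 = -3303319/49 + I*√2136603/3490863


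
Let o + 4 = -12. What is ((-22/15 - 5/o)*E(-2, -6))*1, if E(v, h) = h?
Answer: 277/40 ≈ 6.9250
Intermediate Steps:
o = -16 (o = -4 - 12 = -16)
((-22/15 - 5/o)*E(-2, -6))*1 = ((-22/15 - 5/(-16))*(-6))*1 = ((-22*1/15 - 5*(-1/16))*(-6))*1 = ((-22/15 + 5/16)*(-6))*1 = -277/240*(-6)*1 = (277/40)*1 = 277/40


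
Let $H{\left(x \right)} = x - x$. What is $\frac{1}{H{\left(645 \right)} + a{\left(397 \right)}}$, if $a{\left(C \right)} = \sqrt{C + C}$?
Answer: $\frac{\sqrt{794}}{794} \approx 0.035489$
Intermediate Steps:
$H{\left(x \right)} = 0$
$a{\left(C \right)} = \sqrt{2} \sqrt{C}$ ($a{\left(C \right)} = \sqrt{2 C} = \sqrt{2} \sqrt{C}$)
$\frac{1}{H{\left(645 \right)} + a{\left(397 \right)}} = \frac{1}{0 + \sqrt{2} \sqrt{397}} = \frac{1}{0 + \sqrt{794}} = \frac{1}{\sqrt{794}} = \frac{\sqrt{794}}{794}$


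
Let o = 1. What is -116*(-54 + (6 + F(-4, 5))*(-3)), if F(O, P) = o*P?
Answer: 10092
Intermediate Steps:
F(O, P) = P (F(O, P) = 1*P = P)
-116*(-54 + (6 + F(-4, 5))*(-3)) = -116*(-54 + (6 + 5)*(-3)) = -116*(-54 + 11*(-3)) = -116*(-54 - 33) = -116*(-87) = 10092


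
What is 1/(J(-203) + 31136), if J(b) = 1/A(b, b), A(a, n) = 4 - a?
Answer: 207/6445153 ≈ 3.2117e-5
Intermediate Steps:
J(b) = 1/(4 - b)
1/(J(-203) + 31136) = 1/(-1/(-4 - 203) + 31136) = 1/(-1/(-207) + 31136) = 1/(-1*(-1/207) + 31136) = 1/(1/207 + 31136) = 1/(6445153/207) = 207/6445153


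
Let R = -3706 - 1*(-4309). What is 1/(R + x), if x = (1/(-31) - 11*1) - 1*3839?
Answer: -31/100658 ≈ -0.00030797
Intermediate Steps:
R = 603 (R = -3706 + 4309 = 603)
x = -119351/31 (x = (-1/31 - 11) - 3839 = -342/31 - 3839 = -119351/31 ≈ -3850.0)
1/(R + x) = 1/(603 - 119351/31) = 1/(-100658/31) = -31/100658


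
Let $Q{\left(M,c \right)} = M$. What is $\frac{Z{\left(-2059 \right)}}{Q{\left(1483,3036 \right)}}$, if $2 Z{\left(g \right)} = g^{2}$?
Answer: $\frac{4239481}{2966} \approx 1429.4$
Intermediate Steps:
$Z{\left(g \right)} = \frac{g^{2}}{2}$
$\frac{Z{\left(-2059 \right)}}{Q{\left(1483,3036 \right)}} = \frac{\frac{1}{2} \left(-2059\right)^{2}}{1483} = \frac{1}{2} \cdot 4239481 \cdot \frac{1}{1483} = \frac{4239481}{2} \cdot \frac{1}{1483} = \frac{4239481}{2966}$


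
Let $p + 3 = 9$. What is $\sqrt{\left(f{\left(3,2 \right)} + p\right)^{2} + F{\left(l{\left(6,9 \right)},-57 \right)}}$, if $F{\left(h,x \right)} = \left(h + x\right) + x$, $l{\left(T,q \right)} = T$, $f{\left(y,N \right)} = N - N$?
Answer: $6 i \sqrt{2} \approx 8.4853 i$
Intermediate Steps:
$f{\left(y,N \right)} = 0$
$p = 6$ ($p = -3 + 9 = 6$)
$F{\left(h,x \right)} = h + 2 x$
$\sqrt{\left(f{\left(3,2 \right)} + p\right)^{2} + F{\left(l{\left(6,9 \right)},-57 \right)}} = \sqrt{\left(0 + 6\right)^{2} + \left(6 + 2 \left(-57\right)\right)} = \sqrt{6^{2} + \left(6 - 114\right)} = \sqrt{36 - 108} = \sqrt{-72} = 6 i \sqrt{2}$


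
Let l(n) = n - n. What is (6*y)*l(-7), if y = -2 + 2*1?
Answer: 0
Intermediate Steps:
y = 0 (y = -2 + 2 = 0)
l(n) = 0
(6*y)*l(-7) = (6*0)*0 = 0*0 = 0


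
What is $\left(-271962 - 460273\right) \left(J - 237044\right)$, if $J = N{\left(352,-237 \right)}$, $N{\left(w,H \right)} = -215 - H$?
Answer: $173555804170$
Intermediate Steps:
$J = 22$ ($J = -215 - -237 = -215 + 237 = 22$)
$\left(-271962 - 460273\right) \left(J - 237044\right) = \left(-271962 - 460273\right) \left(22 - 237044\right) = \left(-732235\right) \left(-237022\right) = 173555804170$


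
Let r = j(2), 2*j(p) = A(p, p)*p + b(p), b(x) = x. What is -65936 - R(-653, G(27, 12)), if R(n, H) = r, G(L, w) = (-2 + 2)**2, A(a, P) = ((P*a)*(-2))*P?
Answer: -65921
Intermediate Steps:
A(a, P) = -2*a*P**2 (A(a, P) = (-2*P*a)*P = -2*a*P**2)
j(p) = p/2 - p**4 (j(p) = ((-2*p*p**2)*p + p)/2 = ((-2*p**3)*p + p)/2 = (-2*p**4 + p)/2 = (p - 2*p**4)/2 = p/2 - p**4)
G(L, w) = 0 (G(L, w) = 0**2 = 0)
r = -15 (r = (1/2)*2 - 1*2**4 = 1 - 1*16 = 1 - 16 = -15)
R(n, H) = -15
-65936 - R(-653, G(27, 12)) = -65936 - 1*(-15) = -65936 + 15 = -65921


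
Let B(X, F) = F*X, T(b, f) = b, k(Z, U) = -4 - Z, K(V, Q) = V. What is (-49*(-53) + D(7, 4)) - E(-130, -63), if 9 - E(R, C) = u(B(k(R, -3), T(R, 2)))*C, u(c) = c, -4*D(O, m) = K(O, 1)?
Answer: 4138105/4 ≈ 1.0345e+6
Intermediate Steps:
D(O, m) = -O/4
E(R, C) = 9 - C*R*(-4 - R) (E(R, C) = 9 - R*(-4 - R)*C = 9 - C*R*(-4 - R))
(-49*(-53) + D(7, 4)) - E(-130, -63) = (-49*(-53) - ¼*7) - (9 - 63*(-130)*(4 - 130)) = (2597 - 7/4) - (9 - 63*(-130)*(-126)) = 10381/4 - (9 - 1031940) = 10381/4 - 1*(-1031931) = 10381/4 + 1031931 = 4138105/4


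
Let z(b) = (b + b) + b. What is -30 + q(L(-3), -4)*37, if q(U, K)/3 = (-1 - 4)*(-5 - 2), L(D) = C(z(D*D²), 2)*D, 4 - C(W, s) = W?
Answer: 3855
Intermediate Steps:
z(b) = 3*b (z(b) = 2*b + b = 3*b)
C(W, s) = 4 - W
L(D) = D*(4 - 3*D³) (L(D) = (4 - 3*D*D²)*D = (4 - 3*D³)*D = D*(4 - 3*D³))
q(U, K) = 105 (q(U, K) = 3*((-1 - 4)*(-5 - 2)) = 3*(-5*(-7)) = 3*35 = 105)
-30 + q(L(-3), -4)*37 = -30 + 105*37 = -30 + 3885 = 3855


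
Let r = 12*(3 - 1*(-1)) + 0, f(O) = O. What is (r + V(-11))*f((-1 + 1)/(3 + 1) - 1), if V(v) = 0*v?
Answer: -48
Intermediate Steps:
V(v) = 0
r = 48 (r = 12*(3 + 1) + 0 = 12*4 + 0 = 48 + 0 = 48)
(r + V(-11))*f((-1 + 1)/(3 + 1) - 1) = (48 + 0)*((-1 + 1)/(3 + 1) - 1) = 48*(0/4 - 1) = 48*(0*(¼) - 1) = 48*(0 - 1) = 48*(-1) = -48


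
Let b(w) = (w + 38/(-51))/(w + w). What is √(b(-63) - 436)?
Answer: I*√1998118290/2142 ≈ 20.868*I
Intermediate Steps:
b(w) = (-38/51 + w)/(2*w) (b(w) = (w + 38*(-1/51))/((2*w)) = (w - 38/51)*(1/(2*w)) = (-38/51 + w)*(1/(2*w)) = (-38/51 + w)/(2*w))
√(b(-63) - 436) = √((1/102)*(-38 + 51*(-63))/(-63) - 436) = √((1/102)*(-1/63)*(-38 - 3213) - 436) = √((1/102)*(-1/63)*(-3251) - 436) = √(3251/6426 - 436) = √(-2798485/6426) = I*√1998118290/2142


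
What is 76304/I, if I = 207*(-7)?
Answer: -76304/1449 ≈ -52.660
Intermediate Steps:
I = -1449
76304/I = 76304/(-1449) = 76304*(-1/1449) = -76304/1449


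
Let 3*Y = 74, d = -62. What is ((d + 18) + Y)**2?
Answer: 3364/9 ≈ 373.78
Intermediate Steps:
Y = 74/3 (Y = (1/3)*74 = 74/3 ≈ 24.667)
((d + 18) + Y)**2 = ((-62 + 18) + 74/3)**2 = (-44 + 74/3)**2 = (-58/3)**2 = 3364/9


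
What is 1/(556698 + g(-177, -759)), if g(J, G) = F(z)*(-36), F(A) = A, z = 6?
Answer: 1/556482 ≈ 1.7970e-6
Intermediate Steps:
g(J, G) = -216 (g(J, G) = 6*(-36) = -216)
1/(556698 + g(-177, -759)) = 1/(556698 - 216) = 1/556482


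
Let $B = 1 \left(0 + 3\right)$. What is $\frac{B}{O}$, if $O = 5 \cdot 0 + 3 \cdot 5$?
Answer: $\frac{1}{5} \approx 0.2$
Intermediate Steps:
$O = 15$ ($O = 0 + 15 = 15$)
$B = 3$ ($B = 1 \cdot 3 = 3$)
$\frac{B}{O} = \frac{1}{15} \cdot 3 = \frac{1}{5}$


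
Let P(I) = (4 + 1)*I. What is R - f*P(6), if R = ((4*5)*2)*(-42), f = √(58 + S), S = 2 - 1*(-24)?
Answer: -1680 - 60*√21 ≈ -1955.0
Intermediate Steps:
S = 26 (S = 2 + 24 = 26)
P(I) = 5*I
f = 2*√21 (f = √(58 + 26) = √84 = 2*√21 ≈ 9.1651)
R = -1680 (R = (20*2)*(-42) = 40*(-42) = -1680)
R - f*P(6) = -1680 - 2*√21*5*6 = -1680 - 2*√21*30 = -1680 - 60*√21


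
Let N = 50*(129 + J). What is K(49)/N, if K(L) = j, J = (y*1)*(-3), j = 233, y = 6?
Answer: 233/5550 ≈ 0.041982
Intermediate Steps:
J = -18 (J = (6*1)*(-3) = 6*(-3) = -18)
K(L) = 233
N = 5550 (N = 50*(129 - 18) = 50*111 = 5550)
K(49)/N = 233/5550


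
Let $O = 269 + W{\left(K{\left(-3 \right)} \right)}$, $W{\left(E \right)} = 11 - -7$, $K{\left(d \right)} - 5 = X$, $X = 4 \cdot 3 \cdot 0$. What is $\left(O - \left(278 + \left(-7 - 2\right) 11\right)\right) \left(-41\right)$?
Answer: $-4428$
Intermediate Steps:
$X = 0$ ($X = 12 \cdot 0 = 0$)
$K{\left(d \right)} = 5$ ($K{\left(d \right)} = 5 + 0 = 5$)
$W{\left(E \right)} = 18$ ($W{\left(E \right)} = 11 + 7 = 18$)
$O = 287$ ($O = 269 + 18 = 287$)
$\left(O - \left(278 + \left(-7 - 2\right) 11\right)\right) \left(-41\right) = \left(287 - \left(278 + \left(-7 - 2\right) 11\right)\right) \left(-41\right) = \left(287 - \left(278 - 99\right)\right) \left(-41\right) = \left(287 - 179\right) \left(-41\right) = 108 \left(-41\right) = -4428$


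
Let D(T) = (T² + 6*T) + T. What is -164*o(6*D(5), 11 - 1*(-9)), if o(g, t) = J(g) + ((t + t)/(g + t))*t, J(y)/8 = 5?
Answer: -131200/19 ≈ -6905.3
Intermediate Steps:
J(y) = 40 (J(y) = 8*5 = 40)
D(T) = T² + 7*T
o(g, t) = 40 + 2*t²/(g + t) (o(g, t) = 40 + ((t + t)/(g + t))*t = 40 + ((2*t)/(g + t))*t = 40 + (2*t/(g + t))*t = 40 + 2*t²/(g + t))
-164*o(6*D(5), 11 - 1*(-9)) = -328*((11 - 1*(-9))² + 20*(6*(5*(7 + 5))) + 20*(11 - 1*(-9)))/(6*(5*(7 + 5)) + (11 - 1*(-9))) = -328*((11 + 9)² + 20*(6*(5*12)) + 20*(11 + 9))/(6*(5*12) + (11 + 9)) = -328*(20² + 20*(6*60) + 20*20)/(6*60 + 20) = -328*(400 + 20*360 + 400)/(360 + 20) = -328*(400 + 7200 + 400)/380 = -328*8000/380 = -164*800/19 = -131200/19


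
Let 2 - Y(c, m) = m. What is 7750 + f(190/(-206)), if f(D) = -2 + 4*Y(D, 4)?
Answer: 7740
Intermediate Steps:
Y(c, m) = 2 - m
f(D) = -10 (f(D) = -2 + 4*(2 - 1*4) = -2 + 4*(2 - 4) = -2 + 4*(-2) = -2 - 8 = -10)
7750 + f(190/(-206)) = 7750 - 10 = 7740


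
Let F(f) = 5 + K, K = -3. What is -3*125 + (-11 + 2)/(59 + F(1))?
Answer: -22884/61 ≈ -375.15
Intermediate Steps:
F(f) = 2 (F(f) = 5 - 3 = 2)
-3*125 + (-11 + 2)/(59 + F(1)) = -3*125 + (-11 + 2)/(59 + 2) = -375 - 9/61 = -22884/61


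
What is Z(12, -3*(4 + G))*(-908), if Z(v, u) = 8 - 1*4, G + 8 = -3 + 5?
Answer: -3632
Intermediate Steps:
G = -6 (G = -8 + (-3 + 5) = -8 + 2 = -6)
Z(v, u) = 4 (Z(v, u) = 8 - 4 = 4)
Z(12, -3*(4 + G))*(-908) = 4*(-908) = -3632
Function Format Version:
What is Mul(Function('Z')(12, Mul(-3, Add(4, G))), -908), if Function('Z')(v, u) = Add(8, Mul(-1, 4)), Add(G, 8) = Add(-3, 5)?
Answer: -3632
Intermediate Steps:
G = -6 (G = Add(-8, Add(-3, 5)) = Add(-8, 2) = -6)
Function('Z')(v, u) = 4 (Function('Z')(v, u) = Add(8, -4) = 4)
Mul(Function('Z')(12, Mul(-3, Add(4, G))), -908) = Mul(4, -908) = -3632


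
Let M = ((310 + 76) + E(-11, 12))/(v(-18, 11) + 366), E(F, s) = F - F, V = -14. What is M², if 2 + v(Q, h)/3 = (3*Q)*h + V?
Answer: 37249/535824 ≈ 0.069517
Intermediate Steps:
E(F, s) = 0
v(Q, h) = -48 + 9*Q*h (v(Q, h) = -6 + 3*((3*Q)*h - 14) = -6 + 3*(3*Q*h - 14) = -6 + 3*(-14 + 3*Q*h) = -6 + (-42 + 9*Q*h) = -48 + 9*Q*h)
M = -193/732 (M = ((310 + 76) + 0)/((-48 + 9*(-18)*11) + 366) = (386 + 0)/((-48 - 1782) + 366) = 386/(-1830 + 366) = 386/(-1464) = 386*(-1/1464) = -193/732 ≈ -0.26366)
M² = (-193/732)² = 37249/535824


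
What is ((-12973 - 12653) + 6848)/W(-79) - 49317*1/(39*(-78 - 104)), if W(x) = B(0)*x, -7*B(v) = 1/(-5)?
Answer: 1556304861/186914 ≈ 8326.3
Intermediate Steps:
B(v) = 1/35 (B(v) = -⅐/(-5) = -⅐*(-⅕) = 1/35)
W(x) = x/35
((-12973 - 12653) + 6848)/W(-79) - 49317*1/(39*(-78 - 104)) = ((-12973 - 12653) + 6848)/(((1/35)*(-79))) - 49317*1/(39*(-78 - 104)) = (-25626 + 6848)/(-79/35) - 49317/(39*(-182)) = -18778*(-35/79) - 49317/(-7098) = 657230/79 - 49317*(-1/7098) = 657230/79 + 16439/2366 = 1556304861/186914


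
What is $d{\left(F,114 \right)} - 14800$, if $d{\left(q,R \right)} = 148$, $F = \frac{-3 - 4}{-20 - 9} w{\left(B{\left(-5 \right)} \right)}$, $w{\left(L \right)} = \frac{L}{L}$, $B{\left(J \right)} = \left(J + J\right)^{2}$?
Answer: $-14652$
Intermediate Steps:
$B{\left(J \right)} = 4 J^{2}$ ($B{\left(J \right)} = \left(2 J\right)^{2} = 4 J^{2}$)
$w{\left(L \right)} = 1$
$F = \frac{7}{29}$ ($F = \frac{-3 - 4}{-20 - 9} \cdot 1 = - \frac{7}{-29} \cdot 1 = \left(-7\right) \left(- \frac{1}{29}\right) 1 = \frac{7}{29} \cdot 1 = \frac{7}{29} \approx 0.24138$)
$d{\left(F,114 \right)} - 14800 = 148 - 14800 = -14652$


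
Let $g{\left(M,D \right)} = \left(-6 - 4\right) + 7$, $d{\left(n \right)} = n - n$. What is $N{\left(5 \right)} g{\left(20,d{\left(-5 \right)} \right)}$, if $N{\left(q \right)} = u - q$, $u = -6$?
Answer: $33$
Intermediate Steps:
$d{\left(n \right)} = 0$
$N{\left(q \right)} = -6 - q$
$g{\left(M,D \right)} = -3$ ($g{\left(M,D \right)} = -10 + 7 = -3$)
$N{\left(5 \right)} g{\left(20,d{\left(-5 \right)} \right)} = \left(-6 - 5\right) \left(-3\right) = \left(-11\right) \left(-3\right) = 33$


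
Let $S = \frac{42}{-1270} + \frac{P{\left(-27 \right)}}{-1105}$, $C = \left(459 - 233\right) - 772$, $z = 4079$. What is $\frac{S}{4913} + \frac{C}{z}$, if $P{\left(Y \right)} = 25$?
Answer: $- \frac{376480238294}{2812331222545} \approx -0.13387$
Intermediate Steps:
$C = -546$ ($C = \left(459 - 233\right) - 772 = 226 - 772 = -546$)
$S = - \frac{7816}{140335}$ ($S = \frac{42}{-1270} + \frac{25}{-1105} = 42 \left(- \frac{1}{1270}\right) + 25 \left(- \frac{1}{1105}\right) = - \frac{21}{635} - \frac{5}{221} = - \frac{7816}{140335} \approx -0.055695$)
$\frac{S}{4913} + \frac{C}{z} = - \frac{7816}{140335 \cdot 4913} - \frac{546}{4079} = \left(- \frac{7816}{140335}\right) \frac{1}{4913} - \frac{546}{4079} = - \frac{7816}{689465855} - \frac{546}{4079} = - \frac{376480238294}{2812331222545}$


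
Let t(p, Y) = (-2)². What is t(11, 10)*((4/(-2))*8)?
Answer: -64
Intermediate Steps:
t(p, Y) = 4
t(11, 10)*((4/(-2))*8) = 4*((4/(-2))*8) = 4*((4*(-½))*8) = 4*(-2*8) = 4*(-16) = -64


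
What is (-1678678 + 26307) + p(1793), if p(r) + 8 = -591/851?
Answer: -1406175120/851 ≈ -1.6524e+6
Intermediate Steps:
p(r) = -7399/851 (p(r) = -8 - 591/851 = -7399/851)
(-1678678 + 26307) + p(1793) = (-1678678 + 26307) - 7399/851 = -1652371 - 7399/851 = -1406175120/851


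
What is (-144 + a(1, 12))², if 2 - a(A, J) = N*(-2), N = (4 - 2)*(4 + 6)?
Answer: 10404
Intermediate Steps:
N = 20 (N = 2*10 = 20)
a(A, J) = 42 (a(A, J) = 2 - 20*(-2) = 2 - 1*(-40) = 2 + 40 = 42)
(-144 + a(1, 12))² = (-144 + 42)² = (-102)² = 10404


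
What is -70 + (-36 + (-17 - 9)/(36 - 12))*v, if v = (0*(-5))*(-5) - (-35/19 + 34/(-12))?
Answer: -332945/1368 ≈ -243.38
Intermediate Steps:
v = 533/114 (v = 0*(-5) - (-35*1/19 + 34*(-1/12)) = 0 - (-35/19 - 17/6) = 0 - 1*(-533/114) = 0 + 533/114 = 533/114 ≈ 4.6754)
-70 + (-36 + (-17 - 9)/(36 - 12))*v = -70 + (-36 + (-17 - 9)/(36 - 12))*(533/114) = -70 + (-36 - 26/24)*(533/114) = -70 + (-36 - 26*1/24)*(533/114) = -70 + (-36 - 13/12)*(533/114) = -70 - 445/12*533/114 = -70 - 237185/1368 = -332945/1368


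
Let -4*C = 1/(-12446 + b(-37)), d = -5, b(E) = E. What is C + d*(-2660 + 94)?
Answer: 640627561/49932 ≈ 12830.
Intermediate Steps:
C = 1/49932 (C = -1/(4*(-12446 - 37)) = -1/4/(-12483) = -1/4*(-1/12483) = 1/49932 ≈ 2.0027e-5)
C + d*(-2660 + 94) = 1/49932 - 5*(-2660 + 94) = 1/49932 - 5*(-2566) = 1/49932 + 12830 = 640627561/49932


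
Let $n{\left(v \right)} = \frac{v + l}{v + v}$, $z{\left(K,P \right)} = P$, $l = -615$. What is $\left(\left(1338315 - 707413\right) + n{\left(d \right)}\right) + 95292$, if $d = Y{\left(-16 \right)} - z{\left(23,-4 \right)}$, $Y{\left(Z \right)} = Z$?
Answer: $\frac{5809761}{8} \approx 7.2622 \cdot 10^{5}$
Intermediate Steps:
$d = -12$ ($d = -16 - -4 = -16 + 4 = -12$)
$n{\left(v \right)} = \frac{-615 + v}{2 v}$ ($n{\left(v \right)} = \frac{v - 615}{v + v} = \frac{-615 + v}{2 v}$)
$\left(\left(1338315 - 707413\right) + n{\left(d \right)}\right) + 95292 = \left(\left(1338315 - 707413\right) + \frac{-615 - 12}{2 \left(-12\right)}\right) + 95292 = \left(\left(1338315 - 707413\right) + \frac{1}{2} \left(- \frac{1}{12}\right) \left(-627\right)\right) + 95292 = \left(630902 + \frac{209}{8}\right) + 95292 = \frac{5047425}{8} + 95292 = \frac{5809761}{8}$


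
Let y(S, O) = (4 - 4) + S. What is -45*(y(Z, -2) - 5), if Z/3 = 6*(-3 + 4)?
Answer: -585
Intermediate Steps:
Z = 18 (Z = 3*(6*(-3 + 4)) = 3*(6*1) = 3*6 = 18)
y(S, O) = S (y(S, O) = 0 + S = S)
-45*(y(Z, -2) - 5) = -45*(18 - 5) = -45*13 = -585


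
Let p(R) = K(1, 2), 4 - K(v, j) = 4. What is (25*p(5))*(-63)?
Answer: 0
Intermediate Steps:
K(v, j) = 0 (K(v, j) = 4 - 1*4 = 4 - 4 = 0)
p(R) = 0
(25*p(5))*(-63) = (25*0)*(-63) = 0*(-63) = 0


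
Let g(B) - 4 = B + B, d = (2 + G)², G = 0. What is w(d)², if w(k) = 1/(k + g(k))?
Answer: 1/256 ≈ 0.0039063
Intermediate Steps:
d = 4 (d = (2 + 0)² = 2² = 4)
g(B) = 4 + 2*B (g(B) = 4 + (B + B) = 4 + 2*B)
w(k) = 1/(4 + 3*k) (w(k) = 1/(k + (4 + 2*k)) = 1/(4 + 3*k))
w(d)² = (1/(4 + 3*4))² = (1/(4 + 12))² = (1/16)² = 1/256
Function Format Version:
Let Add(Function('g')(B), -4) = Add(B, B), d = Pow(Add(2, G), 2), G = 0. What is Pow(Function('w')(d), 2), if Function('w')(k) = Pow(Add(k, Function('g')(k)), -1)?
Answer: Rational(1, 256) ≈ 0.0039063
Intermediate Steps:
d = 4 (d = Pow(Add(2, 0), 2) = Pow(2, 2) = 4)
Function('g')(B) = Add(4, Mul(2, B)) (Function('g')(B) = Add(4, Add(B, B)) = Add(4, Mul(2, B)))
Function('w')(k) = Pow(Add(4, Mul(3, k)), -1) (Function('w')(k) = Pow(Add(k, Add(4, Mul(2, k))), -1) = Pow(Add(4, Mul(3, k)), -1))
Pow(Function('w')(d), 2) = Pow(Pow(Add(4, Mul(3, 4)), -1), 2) = Pow(Pow(Add(4, 12), -1), 2) = Pow(Pow(16, -1), 2) = Pow(Rational(1, 16), 2) = Rational(1, 256)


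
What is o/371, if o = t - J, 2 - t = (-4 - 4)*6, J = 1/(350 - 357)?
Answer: 351/2597 ≈ 0.13516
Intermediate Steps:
J = -⅐ (J = 1/(-7) = -⅐ ≈ -0.14286)
t = 50 (t = 2 - (-4 - 4)*6 = 2 - (-8)*6 = 2 - 1*(-48) = 2 + 48 = 50)
o = 351/7 (o = 50 - 1*(-⅐) = 50 + ⅐ = 351/7 ≈ 50.143)
o/371 = (351/7)/371 = (351/7)*(1/371) = 351/2597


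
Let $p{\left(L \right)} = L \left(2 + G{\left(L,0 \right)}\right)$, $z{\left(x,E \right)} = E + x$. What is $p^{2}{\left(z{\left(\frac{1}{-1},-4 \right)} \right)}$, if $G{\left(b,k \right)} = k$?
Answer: $100$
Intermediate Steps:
$p{\left(L \right)} = 2 L$ ($p{\left(L \right)} = L \left(2 + 0\right) = L 2 = 2 L$)
$p^{2}{\left(z{\left(\frac{1}{-1},-4 \right)} \right)} = \left(2 \left(-4 + \frac{1}{-1}\right)\right)^{2} = \left(2 \left(-4 - 1\right)\right)^{2} = \left(2 \left(-5\right)\right)^{2} = \left(-10\right)^{2} = 100$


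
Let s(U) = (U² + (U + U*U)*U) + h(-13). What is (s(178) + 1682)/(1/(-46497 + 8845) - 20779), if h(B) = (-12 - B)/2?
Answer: -214797223730/782370909 ≈ -274.55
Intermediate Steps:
h(B) = -6 - B/2 (h(B) = (-12 - B)*(½) = -6 - B/2)
s(U) = ½ + U² + U*(U + U²) (s(U) = (U² + (U + U*U)*U) + (-6 - ½*(-13)) = (U² + (U + U²)*U) + (-6 + 13/2) = (U² + U*(U + U²)) + ½ = ½ + U² + U*(U + U²))
(s(178) + 1682)/(1/(-46497 + 8845) - 20779) = ((½ + 178³ + 2*178²) + 1682)/(1/(-46497 + 8845) - 20779) = ((½ + 5639752 + 2*31684) + 1682)/(1/(-37652) - 20779) = ((½ + 5639752 + 63368) + 1682)/(-1/37652 - 20779) = (11406241/2 + 1682)/(-782370909/37652) = (11409605/2)*(-37652/782370909) = -214797223730/782370909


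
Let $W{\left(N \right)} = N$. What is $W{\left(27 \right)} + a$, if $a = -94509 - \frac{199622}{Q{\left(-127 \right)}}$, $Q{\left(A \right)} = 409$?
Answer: $- \frac{38842760}{409} \approx -94970.0$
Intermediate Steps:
$a = - \frac{38853803}{409}$ ($a = -94509 - \frac{199622}{409} = - \frac{38853803}{409} \approx -94997.0$)
$W{\left(27 \right)} + a = 27 - \frac{38853803}{409} = - \frac{38842760}{409}$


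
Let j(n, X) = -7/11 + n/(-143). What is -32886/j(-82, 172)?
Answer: 522522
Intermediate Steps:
j(n, X) = -7/11 - n/143 (j(n, X) = -7*1/11 + n*(-1/143) = -7/11 - n/143)
-32886/j(-82, 172) = -32886/(-7/11 - 1/143*(-82)) = -32886/(-7/11 + 82/143) = -32886/(-9/143) = -32886*(-143/9) = 522522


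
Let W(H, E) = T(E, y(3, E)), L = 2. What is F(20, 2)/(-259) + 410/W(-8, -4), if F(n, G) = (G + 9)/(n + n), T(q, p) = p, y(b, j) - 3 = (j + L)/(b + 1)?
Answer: 1699029/10360 ≈ 164.00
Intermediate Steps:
y(b, j) = 3 + (2 + j)/(1 + b) (y(b, j) = 3 + (j + 2)/(b + 1) = 3 + (2 + j)/(1 + b))
W(H, E) = 7/2 + E/4 (W(H, E) = (5 + E + 3*3)/(1 + 3) = (5 + E + 9)/4 = (14 + E)/4 = 7/2 + E/4)
F(n, G) = (9 + G)/(2*n) (F(n, G) = (9 + G)/((2*n)) = (9 + G)*(1/(2*n)) = (9 + G)/(2*n))
F(20, 2)/(-259) + 410/W(-8, -4) = ((1/2)*(9 + 2)/20)/(-259) + 410/(7/2 + (1/4)*(-4)) = ((1/2)*(1/20)*11)*(-1/259) + 410/(7/2 - 1) = (11/40)*(-1/259) + 410/(5/2) = -11/10360 + 410*(2/5) = -11/10360 + 164 = 1699029/10360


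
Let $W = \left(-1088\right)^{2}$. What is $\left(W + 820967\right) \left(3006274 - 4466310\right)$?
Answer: $-2926950229596$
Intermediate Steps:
$W = 1183744$
$\left(W + 820967\right) \left(3006274 - 4466310\right) = \left(1183744 + 820967\right) \left(3006274 - 4466310\right) = 2004711 \left(-1460036\right) = -2926950229596$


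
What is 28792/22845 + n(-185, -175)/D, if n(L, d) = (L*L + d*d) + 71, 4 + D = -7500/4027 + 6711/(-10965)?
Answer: -2425203994582193/241892096995 ≈ -10026.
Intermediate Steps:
D = -95295639/14718685 (D = -4 + (-7500/4027 + 6711/(-10965)) = -4 + (-7500*1/4027 + 6711*(-1/10965)) = -4 + (-7500/4027 - 2237/3655) = -4 - 36420899/14718685 = -95295639/14718685 ≈ -6.4745)
n(L, d) = 71 + L² + d² (n(L, d) = (L² + d²) + 71 = 71 + L² + d²)
28792/22845 + n(-185, -175)/D = 28792/22845 + (71 + (-185)² + (-175)²)/(-95295639/14718685) = 28792*(1/22845) + (71 + 34225 + 30625)*(-14718685/95295639) = 28792/22845 + 64921*(-14718685/95295639) = 28792/22845 - 955551748885/95295639 = -2425203994582193/241892096995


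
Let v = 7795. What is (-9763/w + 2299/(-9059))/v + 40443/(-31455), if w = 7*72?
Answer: -2136564796669/1658489904792 ≈ -1.2883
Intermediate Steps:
w = 504
(-9763/w + 2299/(-9059))/v + 40443/(-31455) = (-9763/504 + 2299/(-9059))/7795 + 40443/(-31455) = (-9763*1/504 + 2299*(-1/9059))*(1/7795) + 40443*(-1/31455) = (-9763/504 - 2299/9059)*(1/7795) - 13481/10485 = -89601713/4565736*1/7795 - 13481/10485 = -89601713/35589912120 - 13481/10485 = -2136564796669/1658489904792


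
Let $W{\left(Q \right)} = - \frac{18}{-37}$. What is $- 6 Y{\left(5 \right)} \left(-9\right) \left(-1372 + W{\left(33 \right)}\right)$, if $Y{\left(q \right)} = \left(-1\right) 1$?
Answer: $\frac{2740284}{37} \approx 74062.0$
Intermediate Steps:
$Y{\left(q \right)} = -1$
$W{\left(Q \right)} = \frac{18}{37}$ ($W{\left(Q \right)} = \left(-18\right) \left(- \frac{1}{37}\right) = \frac{18}{37}$)
$- 6 Y{\left(5 \right)} \left(-9\right) \left(-1372 + W{\left(33 \right)}\right) = \left(-6\right) \left(-1\right) \left(-9\right) \left(-1372 + \frac{18}{37}\right) = 6 \left(-9\right) \left(- \frac{50746}{37}\right) = \left(-54\right) \left(- \frac{50746}{37}\right) = \frac{2740284}{37}$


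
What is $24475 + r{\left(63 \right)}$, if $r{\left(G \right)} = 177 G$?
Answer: $35626$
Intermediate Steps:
$24475 + r{\left(63 \right)} = 24475 + 177 \cdot 63 = 24475 + 11151 = 35626$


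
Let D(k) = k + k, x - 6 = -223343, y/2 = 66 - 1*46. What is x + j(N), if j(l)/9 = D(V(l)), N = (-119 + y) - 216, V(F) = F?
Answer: -228647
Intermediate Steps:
y = 40 (y = 2*(66 - 1*46) = 2*(66 - 46) = 2*20 = 40)
x = -223337 (x = 6 - 223343 = -223337)
D(k) = 2*k
N = -295 (N = (-119 + 40) - 216 = -79 - 216 = -295)
j(l) = 18*l (j(l) = 9*(2*l) = 18*l)
x + j(N) = -223337 + 18*(-295) = -223337 - 5310 = -228647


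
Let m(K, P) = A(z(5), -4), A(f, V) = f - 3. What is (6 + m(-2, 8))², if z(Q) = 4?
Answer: 49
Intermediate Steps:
A(f, V) = -3 + f
m(K, P) = 1 (m(K, P) = -3 + 4 = 1)
(6 + m(-2, 8))² = (6 + 1)² = 7² = 49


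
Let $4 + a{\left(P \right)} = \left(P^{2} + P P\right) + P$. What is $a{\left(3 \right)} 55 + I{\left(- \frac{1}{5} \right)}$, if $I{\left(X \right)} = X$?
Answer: $\frac{4674}{5} \approx 934.8$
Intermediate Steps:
$a{\left(P \right)} = -4 + P + 2 P^{2}$ ($a{\left(P \right)} = -4 + \left(\left(P^{2} + P P\right) + P\right) = -4 + \left(\left(P^{2} + P^{2}\right) + P\right) = -4 + \left(2 P^{2} + P\right) = -4 + \left(P + 2 P^{2}\right) = -4 + P + 2 P^{2}$)
$a{\left(3 \right)} 55 + I{\left(- \frac{1}{5} \right)} = \left(-4 + 3 + 2 \cdot 3^{2}\right) 55 - \frac{1}{5} = \left(-4 + 3 + 2 \cdot 9\right) 55 - \frac{1}{5} = \left(-4 + 3 + 18\right) 55 - \frac{1}{5} = 17 \cdot 55 - \frac{1}{5} = 935 - \frac{1}{5} = \frac{4674}{5}$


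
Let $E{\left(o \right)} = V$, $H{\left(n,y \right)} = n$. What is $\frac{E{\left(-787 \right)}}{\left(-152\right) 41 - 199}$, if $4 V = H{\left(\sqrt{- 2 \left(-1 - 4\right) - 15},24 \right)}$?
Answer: $- \frac{i \sqrt{5}}{25724} \approx - 8.6925 \cdot 10^{-5} i$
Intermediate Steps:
$V = \frac{i \sqrt{5}}{4}$ ($V = \frac{\sqrt{- 2 \left(-1 - 4\right) - 15}}{4} = \frac{\sqrt{\left(-2\right) \left(-5\right) - 15}}{4} = \frac{\sqrt{10 - 15}}{4} = \frac{\sqrt{-5}}{4} = \frac{i \sqrt{5}}{4} \approx 0.55902 i$)
$E{\left(o \right)} = \frac{i \sqrt{5}}{4}$
$\frac{E{\left(-787 \right)}}{\left(-152\right) 41 - 199} = \frac{\frac{1}{4} i \sqrt{5}}{\left(-152\right) 41 - 199} = \frac{\frac{1}{4} i \sqrt{5}}{-6232 - 199} = \frac{\frac{1}{4} i \sqrt{5}}{-6431} = \frac{i \sqrt{5}}{4} \left(- \frac{1}{6431}\right) = - \frac{i \sqrt{5}}{25724}$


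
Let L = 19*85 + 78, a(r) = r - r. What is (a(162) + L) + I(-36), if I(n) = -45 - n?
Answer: 1684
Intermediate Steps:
a(r) = 0
L = 1693 (L = 1615 + 78 = 1693)
(a(162) + L) + I(-36) = (0 + 1693) + (-45 - 1*(-36)) = 1693 + (-45 + 36) = 1693 - 9 = 1684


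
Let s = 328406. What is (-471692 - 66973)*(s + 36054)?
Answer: -196321845900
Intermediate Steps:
(-471692 - 66973)*(s + 36054) = (-471692 - 66973)*(328406 + 36054) = -538665*364460 = -196321845900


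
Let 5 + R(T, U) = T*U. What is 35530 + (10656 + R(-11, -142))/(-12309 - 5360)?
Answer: 627767357/17669 ≈ 35529.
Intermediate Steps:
R(T, U) = -5 + T*U
35530 + (10656 + R(-11, -142))/(-12309 - 5360) = 35530 + (10656 + (-5 - 11*(-142)))/(-12309 - 5360) = 35530 + (10656 + (-5 + 1562))/(-17669) = 35530 + (10656 + 1557)*(-1/17669) = 35530 + 12213*(-1/17669) = 35530 - 12213/17669 = 627767357/17669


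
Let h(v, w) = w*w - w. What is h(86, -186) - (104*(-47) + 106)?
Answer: 39564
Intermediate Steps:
h(v, w) = w**2 - w
h(86, -186) - (104*(-47) + 106) = -186*(-1 - 186) - (104*(-47) + 106) = -186*(-187) - (-4888 + 106) = 34782 - 1*(-4782) = 34782 + 4782 = 39564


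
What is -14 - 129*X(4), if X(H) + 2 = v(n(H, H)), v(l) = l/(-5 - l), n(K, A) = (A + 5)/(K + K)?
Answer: 13117/49 ≈ 267.69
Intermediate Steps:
n(K, A) = (5 + A)/(2*K) (n(K, A) = (5 + A)/((2*K)) = (5 + A)*(1/(2*K)) = (5 + A)/(2*K))
X(H) = -2 - (5 + H)/(2*H*(5 + (5 + H)/(2*H))) (X(H) = -2 - (5 + H)/(2*H)/(5 + (5 + H)/(2*H)) = -2 - (5 + H)/(2*H*(5 + (5 + H)/(2*H))))
-14 - 129*X(4) = -14 - 129*(-15 - 23*4)/(5 + 11*4) = -14 - 129*(-15 - 92)/(5 + 44) = -14 - 129*(-107)/49 = -14 - 129*(-107/49) = -14 + 13803/49 = 13117/49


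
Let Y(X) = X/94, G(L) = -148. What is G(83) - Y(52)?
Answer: -6982/47 ≈ -148.55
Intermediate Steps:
Y(X) = X/94 (Y(X) = X*(1/94) = X/94)
G(83) - Y(52) = -148 - 52/94 = -148 - 1*26/47 = -148 - 26/47 = -6982/47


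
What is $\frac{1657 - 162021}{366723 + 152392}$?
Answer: $- \frac{3412}{11045} \approx -0.30892$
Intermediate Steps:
$\frac{1657 - 162021}{366723 + 152392} = - \frac{160364}{519115} = \left(-160364\right) \frac{1}{519115} = - \frac{3412}{11045}$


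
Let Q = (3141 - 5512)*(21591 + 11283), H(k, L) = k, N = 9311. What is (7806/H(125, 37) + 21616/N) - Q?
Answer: 90717444007916/1163875 ≈ 7.7944e+7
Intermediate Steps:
Q = -77944254 (Q = -2371*32874 = -77944254)
(7806/H(125, 37) + 21616/N) - Q = (7806/125 + 21616/9311) - 1*(-77944254) = (7806*(1/125) + 21616*(1/9311)) + 77944254 = (7806/125 + 21616/9311) + 77944254 = 75383666/1163875 + 77944254 = 90717444007916/1163875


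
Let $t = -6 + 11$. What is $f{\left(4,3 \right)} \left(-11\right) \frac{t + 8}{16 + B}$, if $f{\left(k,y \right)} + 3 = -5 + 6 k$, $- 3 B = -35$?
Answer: $- \frac{6864}{83} \approx -82.699$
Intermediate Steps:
$B = \frac{35}{3}$ ($B = \left(- \frac{1}{3}\right) \left(-35\right) = \frac{35}{3} \approx 11.667$)
$f{\left(k,y \right)} = -8 + 6 k$ ($f{\left(k,y \right)} = -3 + \left(-5 + 6 k\right) = -8 + 6 k$)
$t = 5$
$f{\left(4,3 \right)} \left(-11\right) \frac{t + 8}{16 + B} = \left(-8 + 6 \cdot 4\right) \left(-11\right) \frac{5 + 8}{16 + \frac{35}{3}} = \left(-8 + 24\right) \left(-11\right) \frac{13}{\frac{83}{3}} = 16 \left(-11\right) 13 \cdot \frac{3}{83} = \left(-176\right) \frac{39}{83} = - \frac{6864}{83}$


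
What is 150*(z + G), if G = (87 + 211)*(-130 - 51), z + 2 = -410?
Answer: -8152500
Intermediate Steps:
z = -412 (z = -2 - 410 = -412)
G = -53938 (G = 298*(-181) = -53938)
150*(z + G) = 150*(-412 - 53938) = 150*(-54350) = -8152500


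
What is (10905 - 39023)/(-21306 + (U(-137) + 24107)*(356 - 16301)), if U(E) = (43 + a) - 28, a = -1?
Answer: 28118/384630651 ≈ 7.3104e-5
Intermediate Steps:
U(E) = 14 (U(E) = (43 - 1) - 28 = 42 - 28 = 14)
(10905 - 39023)/(-21306 + (U(-137) + 24107)*(356 - 16301)) = (10905 - 39023)/(-21306 + (14 + 24107)*(356 - 16301)) = -28118/(-21306 + 24121*(-15945)) = -28118/(-21306 - 384609345) = -28118/(-384630651) = -28118*(-1/384630651) = 28118/384630651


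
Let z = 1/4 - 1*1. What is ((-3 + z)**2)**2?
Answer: 50625/256 ≈ 197.75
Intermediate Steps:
z = -3/4 (z = 1/4 - 1 = -3/4 ≈ -0.75000)
((-3 + z)**2)**2 = ((-3 - 3/4)**2)**2 = ((-15/4)**2)**2 = (225/16)**2 = 50625/256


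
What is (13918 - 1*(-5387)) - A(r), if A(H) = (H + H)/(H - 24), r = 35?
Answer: 212285/11 ≈ 19299.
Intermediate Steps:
A(H) = 2*H/(-24 + H) (A(H) = (2*H)/(-24 + H) = 2*H/(-24 + H))
(13918 - 1*(-5387)) - A(r) = (13918 - 1*(-5387)) - 2*35/(-24 + 35) = (13918 + 5387) - 2*35/11 = 19305 - 2*35/11 = 19305 - 1*70/11 = 19305 - 70/11 = 212285/11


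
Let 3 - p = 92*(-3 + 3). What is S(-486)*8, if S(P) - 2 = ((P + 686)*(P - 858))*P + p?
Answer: 1045094440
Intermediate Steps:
p = 3 (p = 3 - 92*(-3 + 3) = 3 - 92*0 = 3 - 1*0 = 3 + 0 = 3)
S(P) = 5 + P*(-858 + P)*(686 + P) (S(P) = 2 + (((P + 686)*(P - 858))*P + 3) = 2 + (((686 + P)*(-858 + P))*P + 3) = 2 + (((-858 + P)*(686 + P))*P + 3) = 2 + (P*(-858 + P)*(686 + P) + 3) = 2 + (3 + P*(-858 + P)*(686 + P)) = 5 + P*(-858 + P)*(686 + P))
S(-486)*8 = (5 + (-486)³ - 588588*(-486) - 172*(-486)²)*8 = (5 - 114791256 + 286053768 - 172*236196)*8 = (5 - 114791256 + 286053768 - 40625712)*8 = 130636805*8 = 1045094440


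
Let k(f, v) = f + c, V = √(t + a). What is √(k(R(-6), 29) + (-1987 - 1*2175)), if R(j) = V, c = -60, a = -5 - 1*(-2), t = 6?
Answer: √(-4222 + √3) ≈ 64.964*I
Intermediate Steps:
a = -3 (a = -5 + 2 = -3)
V = √3 (V = √(6 - 3) = √3 ≈ 1.7320)
R(j) = √3
k(f, v) = -60 + f (k(f, v) = f - 60 = -60 + f)
√(k(R(-6), 29) + (-1987 - 1*2175)) = √((-60 + √3) + (-1987 - 1*2175)) = √((-60 + √3) + (-1987 - 2175)) = √((-60 + √3) - 4162) = √(-4222 + √3)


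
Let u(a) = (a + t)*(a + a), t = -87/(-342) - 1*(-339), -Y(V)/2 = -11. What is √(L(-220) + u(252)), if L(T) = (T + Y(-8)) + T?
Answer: √107424290/19 ≈ 545.50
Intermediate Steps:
Y(V) = 22 (Y(V) = -2*(-11) = 22)
t = 38675/114 (t = -87*(-1/342) + 339 = 29/114 + 339 = 38675/114 ≈ 339.25)
u(a) = 2*a*(38675/114 + a) (u(a) = (a + 38675/114)*(a + a) = (38675/114 + a)*(2*a) = 2*a*(38675/114 + a))
L(T) = 22 + 2*T (L(T) = (T + 22) + T = (22 + T) + T = 22 + 2*T)
√(L(-220) + u(252)) = √((22 + 2*(-220)) + (1/57)*252*(38675 + 114*252)) = √((22 - 440) + (1/57)*252*(38675 + 28728)) = √(-418 + (1/57)*252*67403) = √(-418 + 5661852/19) = √(5653910/19) = √107424290/19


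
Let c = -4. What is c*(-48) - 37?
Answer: 155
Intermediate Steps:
c*(-48) - 37 = -4*(-48) - 37 = 192 - 37 = 155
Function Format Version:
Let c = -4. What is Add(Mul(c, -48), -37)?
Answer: 155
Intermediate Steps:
Add(Mul(c, -48), -37) = Add(Mul(-4, -48), -37) = Add(192, -37) = 155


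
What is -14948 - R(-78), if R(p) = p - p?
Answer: -14948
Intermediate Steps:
R(p) = 0
-14948 - R(-78) = -14948 - 1*0 = -14948 + 0 = -14948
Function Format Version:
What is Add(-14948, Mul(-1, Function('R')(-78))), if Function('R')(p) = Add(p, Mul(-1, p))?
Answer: -14948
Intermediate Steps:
Function('R')(p) = 0
Add(-14948, Mul(-1, Function('R')(-78))) = Add(-14948, Mul(-1, 0)) = Add(-14948, 0) = -14948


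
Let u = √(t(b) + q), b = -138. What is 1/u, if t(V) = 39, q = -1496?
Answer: -I*√1457/1457 ≈ -0.026198*I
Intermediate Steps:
u = I*√1457 (u = √(39 - 1496) = √(-1457) = I*√1457 ≈ 38.171*I)
1/u = 1/(I*√1457) = -I*√1457/1457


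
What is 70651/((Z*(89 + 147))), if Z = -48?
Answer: -70651/11328 ≈ -6.2368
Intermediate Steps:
70651/((Z*(89 + 147))) = 70651/((-48*(89 + 147))) = 70651/((-48*236)) = 70651/(-11328) = 70651*(-1/11328) = -70651/11328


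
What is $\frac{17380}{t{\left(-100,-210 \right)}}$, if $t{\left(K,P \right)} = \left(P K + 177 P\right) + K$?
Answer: $- \frac{1738}{1627} \approx -1.0682$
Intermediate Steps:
$t{\left(K,P \right)} = K + 177 P + K P$ ($t{\left(K,P \right)} = \left(K P + 177 P\right) + K = \left(177 P + K P\right) + K = K + 177 P + K P$)
$\frac{17380}{t{\left(-100,-210 \right)}} = \frac{17380}{-100 + 177 \left(-210\right) - -21000} = \frac{17380}{-100 - 37170 + 21000} = \frac{17380}{-16270} = 17380 \left(- \frac{1}{16270}\right) = - \frac{1738}{1627}$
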